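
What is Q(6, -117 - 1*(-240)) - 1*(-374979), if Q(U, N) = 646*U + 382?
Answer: 379237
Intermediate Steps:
Q(U, N) = 382 + 646*U
Q(6, -117 - 1*(-240)) - 1*(-374979) = (382 + 646*6) - 1*(-374979) = (382 + 3876) + 374979 = 4258 + 374979 = 379237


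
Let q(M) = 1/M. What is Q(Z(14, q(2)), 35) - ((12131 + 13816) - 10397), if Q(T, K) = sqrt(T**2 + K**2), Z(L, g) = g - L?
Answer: -15550 + sqrt(5629)/2 ≈ -15512.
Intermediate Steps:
q(M) = 1/M
Q(T, K) = sqrt(K**2 + T**2)
Q(Z(14, q(2)), 35) - ((12131 + 13816) - 10397) = sqrt(35**2 + (1/2 - 1*14)**2) - ((12131 + 13816) - 10397) = sqrt(1225 + (1/2 - 14)**2) - (25947 - 10397) = sqrt(1225 + (-27/2)**2) - 1*15550 = sqrt(1225 + 729/4) - 15550 = sqrt(5629/4) - 15550 = sqrt(5629)/2 - 15550 = -15550 + sqrt(5629)/2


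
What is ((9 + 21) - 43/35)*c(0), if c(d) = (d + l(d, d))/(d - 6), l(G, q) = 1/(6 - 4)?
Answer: -1007/420 ≈ -2.3976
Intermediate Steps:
l(G, q) = ½ (l(G, q) = 1/2 = ½)
c(d) = (½ + d)/(-6 + d) (c(d) = (d + ½)/(d - 6) = (½ + d)/(-6 + d))
((9 + 21) - 43/35)*c(0) = ((9 + 21) - 43/35)*((½ + 0)/(-6 + 0)) = (30 - 43*1/35)*((½)/(-6)) = (30 - 43/35)*(-⅙*½) = (1007/35)*(-1/12) = -1007/420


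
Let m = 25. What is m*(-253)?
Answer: -6325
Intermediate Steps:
m*(-253) = 25*(-253) = -6325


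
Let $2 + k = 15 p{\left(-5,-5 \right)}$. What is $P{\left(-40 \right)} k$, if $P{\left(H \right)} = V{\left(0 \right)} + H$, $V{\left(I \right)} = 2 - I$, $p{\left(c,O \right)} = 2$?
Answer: $-1064$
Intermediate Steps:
$P{\left(H \right)} = 2 + H$ ($P{\left(H \right)} = \left(2 - 0\right) + H = \left(2 + 0\right) + H = 2 + H$)
$k = 28$ ($k = -2 + 15 \cdot 2 = -2 + 30 = 28$)
$P{\left(-40 \right)} k = \left(2 - 40\right) 28 = \left(-38\right) 28 = -1064$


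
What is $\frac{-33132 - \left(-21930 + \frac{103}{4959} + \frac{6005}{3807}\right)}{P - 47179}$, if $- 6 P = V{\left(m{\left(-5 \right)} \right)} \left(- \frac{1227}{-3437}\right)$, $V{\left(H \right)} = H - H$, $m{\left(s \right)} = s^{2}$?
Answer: $\frac{23501306038}{98965359603} \approx 0.23747$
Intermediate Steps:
$V{\left(H \right)} = 0$
$P = 0$ ($P = - \frac{0 \left(- \frac{1227}{-3437}\right)}{6} = - \frac{0 \left(\left(-1227\right) \left(- \frac{1}{3437}\right)\right)}{6} = - \frac{0 \cdot \frac{1227}{3437}}{6} = \left(- \frac{1}{6}\right) 0 = 0$)
$\frac{-33132 - \left(-21930 + \frac{103}{4959} + \frac{6005}{3807}\right)}{P - 47179} = \frac{-33132 - \left(-21930 + \frac{103}{4959} + \frac{6005}{3807}\right)}{0 - 47179} = \frac{-33132 - \left(-21930 + \frac{103}{4959} + \frac{6005}{3807}\right)}{-47179} = \left(-33132 + \left(21930 - \left(\frac{103}{4959} + \frac{6005}{3807}\right)\right)\right) \left(- \frac{1}{47179}\right) = \left(-33132 + \left(21930 - \frac{3352324}{2097657}\right)\right) \left(- \frac{1}{47179}\right) = \left(-33132 + \frac{45998265686}{2097657}\right) \left(- \frac{1}{47179}\right) = \left(- \frac{23501306038}{2097657}\right) \left(- \frac{1}{47179}\right) = \frac{23501306038}{98965359603}$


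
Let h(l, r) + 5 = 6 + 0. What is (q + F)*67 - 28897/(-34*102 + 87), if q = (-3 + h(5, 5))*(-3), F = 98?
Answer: 23587705/3381 ≈ 6976.5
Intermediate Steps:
h(l, r) = 1 (h(l, r) = -5 + (6 + 0) = -5 + 6 = 1)
q = 6 (q = (-3 + 1)*(-3) = -2*(-3) = 6)
(q + F)*67 - 28897/(-34*102 + 87) = (6 + 98)*67 - 28897/(-34*102 + 87) = 104*67 - 28897/(-3468 + 87) = 6968 - 28897/(-3381) = 6968 - 28897*(-1/3381) = 6968 + 28897/3381 = 23587705/3381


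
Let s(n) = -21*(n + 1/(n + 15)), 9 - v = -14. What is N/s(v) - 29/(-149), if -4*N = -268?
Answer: 153521/2737875 ≈ 0.056073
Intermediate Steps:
N = 67 (N = -1/4*(-268) = 67)
v = 23 (v = 9 - 1*(-14) = 9 + 14 = 23)
s(n) = -21*n - 21/(15 + n) (s(n) = -21*(n + 1/(15 + n)) = -21*n - 21/(15 + n))
N/s(v) - 29/(-149) = 67/((21*(-1 - 1*23**2 - 15*23)/(15 + 23))) - 29/(-149) = 67/((21*(-1 - 1*529 - 345)/38)) - 29*(-1/149) = 67/((21*(1/38)*(-1 - 529 - 345))) + 29/149 = 67/((21*(1/38)*(-875))) + 29/149 = 67/(-18375/38) + 29/149 = 67*(-38/18375) + 29/149 = -2546/18375 + 29/149 = 153521/2737875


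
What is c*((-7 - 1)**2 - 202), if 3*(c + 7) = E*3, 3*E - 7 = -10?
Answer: 1104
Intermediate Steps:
E = -1 (E = 7/3 + (1/3)*(-10) = 7/3 - 10/3 = -1)
c = -8 (c = -7 + (-1*3)/3 = -7 + (1/3)*(-3) = -7 - 1 = -8)
c*((-7 - 1)**2 - 202) = -8*((-7 - 1)**2 - 202) = -8*((-8)**2 - 202) = -8*(64 - 202) = -8*(-138) = 1104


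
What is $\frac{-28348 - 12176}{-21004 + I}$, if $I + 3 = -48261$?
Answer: $\frac{10131}{17317} \approx 0.58503$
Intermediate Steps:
$I = -48264$ ($I = -3 - 48261 = -48264$)
$\frac{-28348 - 12176}{-21004 + I} = \frac{-28348 - 12176}{-21004 - 48264} = - \frac{40524}{-69268} = \left(-40524\right) \left(- \frac{1}{69268}\right) = \frac{10131}{17317}$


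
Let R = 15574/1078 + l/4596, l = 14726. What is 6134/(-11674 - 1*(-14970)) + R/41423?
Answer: 78697973131843/42277329823344 ≈ 1.8615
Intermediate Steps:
R = 21863183/1238622 (R = 15574/1078 + 14726/4596 = 15574*(1/1078) + 14726*(1/4596) = 7787/539 + 7363/2298 = 21863183/1238622 ≈ 17.651)
6134/(-11674 - 1*(-14970)) + R/41423 = 6134/(-11674 - 1*(-14970)) + (21863183/1238622)/41423 = 6134/(-11674 + 14970) + (21863183/1238622)*(1/41423) = 6134/3296 + 21863183/51307439106 = 6134*(1/3296) + 21863183/51307439106 = 3067/1648 + 21863183/51307439106 = 78697973131843/42277329823344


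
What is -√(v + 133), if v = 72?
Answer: -√205 ≈ -14.318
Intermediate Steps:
-√(v + 133) = -√(72 + 133) = -√205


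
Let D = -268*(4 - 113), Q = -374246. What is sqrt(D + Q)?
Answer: I*sqrt(345034) ≈ 587.4*I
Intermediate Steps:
D = 29212 (D = -268*(-109) = 29212)
sqrt(D + Q) = sqrt(29212 - 374246) = sqrt(-345034) = I*sqrt(345034)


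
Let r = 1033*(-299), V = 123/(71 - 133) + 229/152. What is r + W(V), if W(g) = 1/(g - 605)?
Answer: -881200335515/2853009 ≈ -3.0887e+5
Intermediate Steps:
V = -2249/4712 (V = 123/(-62) + 229*(1/152) = 123*(-1/62) + 229/152 = -123/62 + 229/152 = -2249/4712 ≈ -0.47729)
W(g) = 1/(-605 + g)
r = -308867
r + W(V) = -308867 + 1/(-605 - 2249/4712) = -308867 + 1/(-2853009/4712) = -308867 - 4712/2853009 = -881200335515/2853009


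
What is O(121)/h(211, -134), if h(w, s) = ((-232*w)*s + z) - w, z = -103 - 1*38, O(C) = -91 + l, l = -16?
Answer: -107/6559216 ≈ -1.6313e-5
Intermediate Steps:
O(C) = -107 (O(C) = -91 - 16 = -107)
z = -141 (z = -103 - 38 = -141)
h(w, s) = -141 - w - 232*s*w (h(w, s) = ((-232*w)*s - 141) - w = (-232*s*w - 141) - w = (-141 - 232*s*w) - w = -141 - w - 232*s*w)
O(121)/h(211, -134) = -107/(-141 - 1*211 - 232*(-134)*211) = -107/(-141 - 211 + 6559568) = -107/6559216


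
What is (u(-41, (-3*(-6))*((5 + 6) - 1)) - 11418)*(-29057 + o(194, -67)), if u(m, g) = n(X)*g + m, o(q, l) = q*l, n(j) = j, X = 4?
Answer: 451628645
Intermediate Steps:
o(q, l) = l*q
u(m, g) = m + 4*g (u(m, g) = 4*g + m = m + 4*g)
(u(-41, (-3*(-6))*((5 + 6) - 1)) - 11418)*(-29057 + o(194, -67)) = ((-41 + 4*((-3*(-6))*((5 + 6) - 1))) - 11418)*(-29057 - 67*194) = ((-41 + 4*(18*(11 - 1))) - 11418)*(-29057 - 12998) = ((-41 + 4*(18*10)) - 11418)*(-42055) = ((-41 + 4*180) - 11418)*(-42055) = ((-41 + 720) - 11418)*(-42055) = (679 - 11418)*(-42055) = -10739*(-42055) = 451628645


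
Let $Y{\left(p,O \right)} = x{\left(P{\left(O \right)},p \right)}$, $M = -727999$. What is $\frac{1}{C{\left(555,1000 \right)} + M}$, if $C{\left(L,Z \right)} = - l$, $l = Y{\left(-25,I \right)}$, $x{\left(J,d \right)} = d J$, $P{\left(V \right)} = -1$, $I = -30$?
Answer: $- \frac{1}{728024} \approx -1.3736 \cdot 10^{-6}$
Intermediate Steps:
$x{\left(J,d \right)} = J d$
$Y{\left(p,O \right)} = - p$
$l = 25$ ($l = \left(-1\right) \left(-25\right) = 25$)
$C{\left(L,Z \right)} = -25$ ($C{\left(L,Z \right)} = \left(-1\right) 25 = -25$)
$\frac{1}{C{\left(555,1000 \right)} + M} = \frac{1}{-25 - 727999} = \frac{1}{-728024} = - \frac{1}{728024}$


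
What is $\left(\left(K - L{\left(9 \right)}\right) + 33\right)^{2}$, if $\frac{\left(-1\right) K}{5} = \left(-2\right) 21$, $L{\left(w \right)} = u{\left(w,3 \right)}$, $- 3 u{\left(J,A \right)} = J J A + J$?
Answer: $106929$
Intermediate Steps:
$u{\left(J,A \right)} = - \frac{J}{3} - \frac{A J^{2}}{3}$ ($u{\left(J,A \right)} = - \frac{J J A + J}{3} = - \frac{J^{2} A + J}{3} = - \frac{A J^{2} + J}{3} = - \frac{J + A J^{2}}{3} = - \frac{J}{3} - \frac{A J^{2}}{3}$)
$L{\left(w \right)} = - \frac{w \left(1 + 3 w\right)}{3}$
$K = 210$ ($K = - 5 \left(\left(-2\right) 21\right) = \left(-5\right) \left(-42\right) = 210$)
$\left(\left(K - L{\left(9 \right)}\right) + 33\right)^{2} = \left(\left(210 - \left(-1\right) 9 \left(\frac{1}{3} + 9\right)\right) + 33\right)^{2} = \left(\left(210 - \left(-1\right) 9 \cdot \frac{28}{3}\right) + 33\right)^{2} = \left(\left(210 - -84\right) + 33\right)^{2} = \left(\left(210 + 84\right) + 33\right)^{2} = \left(294 + 33\right)^{2} = 327^{2} = 106929$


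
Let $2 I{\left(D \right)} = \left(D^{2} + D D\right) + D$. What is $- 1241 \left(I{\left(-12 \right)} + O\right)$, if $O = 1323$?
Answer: $-1813101$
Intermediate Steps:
$I{\left(D \right)} = D^{2} + \frac{D}{2}$ ($I{\left(D \right)} = \frac{\left(D^{2} + D D\right) + D}{2} = \frac{\left(D^{2} + D^{2}\right) + D}{2} = \frac{2 D^{2} + D}{2} = \frac{D + 2 D^{2}}{2} = D^{2} + \frac{D}{2}$)
$- 1241 \left(I{\left(-12 \right)} + O\right) = - 1241 \left(- 12 \left(\frac{1}{2} - 12\right) + 1323\right) = - 1241 \left(\left(-12\right) \left(- \frac{23}{2}\right) + 1323\right) = - 1241 \left(138 + 1323\right) = \left(-1241\right) 1461 = -1813101$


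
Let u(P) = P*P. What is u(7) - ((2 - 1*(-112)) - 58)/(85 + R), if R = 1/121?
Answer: 248619/5143 ≈ 48.341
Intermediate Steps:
R = 1/121 ≈ 0.0082645
u(P) = P²
u(7) - ((2 - 1*(-112)) - 58)/(85 + R) = 7² - ((2 - 1*(-112)) - 58)/(85 + 1/121) = 49 - ((2 + 112) - 58)/10286/121 = 49 - (114 - 58)*121/10286 = 49 - 56*121/10286 = 49 - 1*3388/5143 = 49 - 3388/5143 = 248619/5143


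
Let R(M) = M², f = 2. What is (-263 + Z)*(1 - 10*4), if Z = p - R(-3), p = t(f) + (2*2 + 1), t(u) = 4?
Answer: 10257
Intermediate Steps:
p = 9 (p = 4 + (2*2 + 1) = 4 + (4 + 1) = 4 + 5 = 9)
Z = 0 (Z = 9 - 1*(-3)² = 9 - 1*9 = 9 - 9 = 0)
(-263 + Z)*(1 - 10*4) = (-263 + 0)*(1 - 10*4) = -263*(1 - 40) = -263*(-39) = 10257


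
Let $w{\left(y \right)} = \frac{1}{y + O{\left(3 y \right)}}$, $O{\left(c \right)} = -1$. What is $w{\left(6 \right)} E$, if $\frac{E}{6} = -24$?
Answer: $- \frac{144}{5} \approx -28.8$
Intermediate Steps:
$E = -144$ ($E = 6 \left(-24\right) = -144$)
$w{\left(y \right)} = \frac{1}{-1 + y}$ ($w{\left(y \right)} = \frac{1}{y - 1} = \frac{1}{-1 + y}$)
$w{\left(6 \right)} E = \frac{1}{-1 + 6} \left(-144\right) = \frac{1}{5} \left(-144\right) = - \frac{144}{5}$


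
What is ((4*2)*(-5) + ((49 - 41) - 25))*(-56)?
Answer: 3192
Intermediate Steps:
((4*2)*(-5) + ((49 - 41) - 25))*(-56) = (8*(-5) + (8 - 25))*(-56) = (-40 - 17)*(-56) = -57*(-56) = 3192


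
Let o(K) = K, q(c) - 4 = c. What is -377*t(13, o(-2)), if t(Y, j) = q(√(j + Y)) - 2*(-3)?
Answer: -3770 - 377*√11 ≈ -5020.4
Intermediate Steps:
q(c) = 4 + c
t(Y, j) = 10 + √(Y + j) (t(Y, j) = (4 + √(j + Y)) - 2*(-3) = (4 + √(Y + j)) + 6 = 10 + √(Y + j))
-377*t(13, o(-2)) = -377*(10 + √(13 - 2)) = -377*(10 + √11) = -3770 - 377*√11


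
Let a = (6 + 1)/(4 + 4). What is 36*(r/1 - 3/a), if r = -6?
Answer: -2376/7 ≈ -339.43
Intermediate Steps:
a = 7/8 ≈ 0.87500
36*(r/1 - 3/a) = 36*(-6/1 - 3/7/8) = 36*(-6*1 - 3*8/7) = 36*(-6 - 24/7) = 36*(-66/7) = -2376/7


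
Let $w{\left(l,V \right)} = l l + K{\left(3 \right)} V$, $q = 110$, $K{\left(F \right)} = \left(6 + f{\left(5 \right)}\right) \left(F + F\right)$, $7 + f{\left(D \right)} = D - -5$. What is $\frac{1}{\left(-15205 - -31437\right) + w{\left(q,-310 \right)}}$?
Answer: $\frac{1}{11592} \approx 8.6266 \cdot 10^{-5}$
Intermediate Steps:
$f{\left(D \right)} = -2 + D$ ($f{\left(D \right)} = -7 + \left(D - -5\right) = -7 + \left(D + 5\right) = -7 + \left(5 + D\right) = -2 + D$)
$K{\left(F \right)} = 18 F$ ($K{\left(F \right)} = \left(6 + \left(-2 + 5\right)\right) \left(F + F\right) = \left(6 + 3\right) 2 F = 9 \cdot 2 F = 18 F$)
$w{\left(l,V \right)} = l^{2} + 54 V$ ($w{\left(l,V \right)} = l l + 18 \cdot 3 V = l^{2} + 54 V$)
$\frac{1}{\left(-15205 - -31437\right) + w{\left(q,-310 \right)}} = \frac{1}{\left(-15205 - -31437\right) + \left(110^{2} + 54 \left(-310\right)\right)} = \frac{1}{\left(-15205 + 31437\right) + \left(12100 - 16740\right)} = \frac{1}{16232 - 4640} = \frac{1}{11592}$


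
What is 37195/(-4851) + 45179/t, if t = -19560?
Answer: -315565843/31628520 ≈ -9.9772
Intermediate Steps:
37195/(-4851) + 45179/t = 37195/(-4851) + 45179/(-19560) = 37195*(-1/4851) + 45179*(-1/19560) = -37195/4851 - 45179/19560 = -315565843/31628520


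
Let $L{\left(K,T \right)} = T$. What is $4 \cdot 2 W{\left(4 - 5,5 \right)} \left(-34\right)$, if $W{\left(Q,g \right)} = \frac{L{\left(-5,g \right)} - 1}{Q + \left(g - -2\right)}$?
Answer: $- \frac{544}{3} \approx -181.33$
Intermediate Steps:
$W{\left(Q,g \right)} = \frac{-1 + g}{2 + Q + g}$ ($W{\left(Q,g \right)} = \frac{g - 1}{Q + \left(g - -2\right)} = \frac{-1 + g}{Q + \left(g + 2\right)} = \frac{-1 + g}{Q + \left(2 + g\right)} = \frac{-1 + g}{2 + Q + g}$)
$4 \cdot 2 W{\left(4 - 5,5 \right)} \left(-34\right) = 4 \cdot 2 \frac{-1 + 5}{2 + \left(4 - 5\right) + 5} \left(-34\right) = 8 \frac{1}{2 - 1 + 5} \cdot 4 \left(-34\right) = 8 \cdot \frac{1}{6} \cdot 4 \left(-34\right) = 8 \cdot \frac{2}{3} \left(-34\right) = \frac{16}{3} \left(-34\right) = - \frac{544}{3}$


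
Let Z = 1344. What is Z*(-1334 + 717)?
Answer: -829248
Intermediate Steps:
Z*(-1334 + 717) = 1344*(-1334 + 717) = 1344*(-617) = -829248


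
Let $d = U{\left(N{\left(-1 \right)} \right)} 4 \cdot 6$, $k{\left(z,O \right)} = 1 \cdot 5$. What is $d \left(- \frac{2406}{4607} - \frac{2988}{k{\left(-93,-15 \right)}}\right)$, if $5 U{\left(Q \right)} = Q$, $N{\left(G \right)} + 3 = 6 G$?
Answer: $\frac{2975993136}{115175} \approx 25839.0$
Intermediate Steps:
$N{\left(G \right)} = -3 + 6 G$
$U{\left(Q \right)} = \frac{Q}{5}$
$k{\left(z,O \right)} = 5$
$d = - \frac{216}{5}$ ($d = \frac{-3 + 6 \left(-1\right)}{5} \cdot 4 \cdot 6 = \frac{-3 - 6}{5} \cdot 24 = \frac{1}{5} \left(-9\right) 24 = \left(- \frac{9}{5}\right) 24 = - \frac{216}{5} \approx -43.2$)
$d \left(- \frac{2406}{4607} - \frac{2988}{k{\left(-93,-15 \right)}}\right) = - \frac{216 \left(- \frac{2406}{4607} - \frac{2988}{5}\right)}{5} = \left(- \frac{216}{5}\right) \left(- \frac{13777746}{23035}\right) = \frac{2975993136}{115175}$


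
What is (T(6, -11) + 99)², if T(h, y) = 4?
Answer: 10609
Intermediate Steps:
(T(6, -11) + 99)² = (4 + 99)² = 103² = 10609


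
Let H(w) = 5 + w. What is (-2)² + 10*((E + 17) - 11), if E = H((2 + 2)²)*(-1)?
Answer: -146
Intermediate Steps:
E = -21 (E = (5 + (2 + 2)²)*(-1) = (5 + 4²)*(-1) = (5 + 16)*(-1) = 21*(-1) = -21)
(-2)² + 10*((E + 17) - 11) = (-2)² + 10*((-21 + 17) - 11) = 4 + 10*(-4 - 11) = 4 + 10*(-15) = 4 - 150 = -146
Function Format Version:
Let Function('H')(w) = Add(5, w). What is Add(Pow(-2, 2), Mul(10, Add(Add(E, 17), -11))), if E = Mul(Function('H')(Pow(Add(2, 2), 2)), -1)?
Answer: -146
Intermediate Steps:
E = -21 (E = Mul(Add(5, Pow(Add(2, 2), 2)), -1) = Mul(Add(5, Pow(4, 2)), -1) = Mul(Add(5, 16), -1) = Mul(21, -1) = -21)
Add(Pow(-2, 2), Mul(10, Add(Add(E, 17), -11))) = Add(Pow(-2, 2), Mul(10, Add(Add(-21, 17), -11))) = Add(4, Mul(10, Add(-4, -11))) = Add(4, Mul(10, -15)) = Add(4, -150) = -146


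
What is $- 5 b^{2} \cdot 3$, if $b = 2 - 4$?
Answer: $-60$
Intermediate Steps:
$b = -2$ ($b = 2 - 4 = -2$)
$- 5 b^{2} \cdot 3 = - 5 \left(-2\right)^{2} \cdot 3 = \left(-5\right) 4 \cdot 3 = \left(-20\right) 3 = -60$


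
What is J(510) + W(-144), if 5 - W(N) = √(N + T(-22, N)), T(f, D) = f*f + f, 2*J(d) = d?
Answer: 260 - √318 ≈ 242.17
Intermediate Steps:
J(d) = d/2
T(f, D) = f + f² (T(f, D) = f² + f = f + f²)
W(N) = 5 - √(462 + N) (W(N) = 5 - √(N - 22*(1 - 22)) = 5 - √(N - 22*(-21)) = 5 - √(N + 462) = 5 - √(462 + N))
J(510) + W(-144) = (½)*510 + (5 - √(462 - 144)) = 255 + (5 - √318) = 260 - √318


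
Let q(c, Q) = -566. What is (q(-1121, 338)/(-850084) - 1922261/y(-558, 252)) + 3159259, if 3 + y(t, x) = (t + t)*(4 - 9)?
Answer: 680734329915085/215496294 ≈ 3.1589e+6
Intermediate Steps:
y(t, x) = -3 - 10*t (y(t, x) = -3 + (t + t)*(4 - 9) = -3 + (2*t)*(-5) = -3 - 10*t)
(q(-1121, 338)/(-850084) - 1922261/y(-558, 252)) + 3159259 = (-566/(-850084) - 1922261/(-3 - 10*(-558))) + 3159259 = (-566*(-1/850084) - 1922261/(-3 + 5580)) + 3159259 = (283/425042 - 1922261/5577) + 3159259 = (283/425042 - 1922261*1/5577) + 3159259 = (283/425042 - 174751/507) + 3159259 = -74276371061/215496294 + 3159259 = 680734329915085/215496294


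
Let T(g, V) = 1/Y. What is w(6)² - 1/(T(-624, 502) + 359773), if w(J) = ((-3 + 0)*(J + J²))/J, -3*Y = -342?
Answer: 18087228129/41014123 ≈ 441.00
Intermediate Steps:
Y = 114 (Y = -⅓*(-342) = 114)
w(J) = (-3*J - 3*J²)/J (w(J) = (-3*(J + J²))/J = (-3*J - 3*J²)/J)
T(g, V) = 1/114
w(6)² - 1/(T(-624, 502) + 359773) = (-3 - 3*6)² - 1/(1/114 + 359773) = (-3 - 18)² - 1/41014123/114 = (-21)² - 1*114/41014123 = 441 - 114/41014123 = 18087228129/41014123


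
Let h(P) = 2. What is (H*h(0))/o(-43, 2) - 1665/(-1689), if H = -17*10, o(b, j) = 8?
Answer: -46745/1126 ≈ -41.514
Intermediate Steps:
H = -170
(H*h(0))/o(-43, 2) - 1665/(-1689) = -170*2/8 - 1665/(-1689) = -340*⅛ - 1665*(-1/1689) = -85/2 + 555/563 = -46745/1126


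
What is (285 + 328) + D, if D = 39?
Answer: 652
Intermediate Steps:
(285 + 328) + D = (285 + 328) + 39 = 613 + 39 = 652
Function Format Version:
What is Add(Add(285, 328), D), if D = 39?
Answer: 652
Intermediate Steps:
Add(Add(285, 328), D) = Add(Add(285, 328), 39) = Add(613, 39) = 652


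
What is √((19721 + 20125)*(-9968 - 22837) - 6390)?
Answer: 6*I*√36309845 ≈ 36155.0*I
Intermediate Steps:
√((19721 + 20125)*(-9968 - 22837) - 6390) = √(39846*(-32805) - 6390) = √(-1307148030 - 6390) = √(-1307154420) = 6*I*√36309845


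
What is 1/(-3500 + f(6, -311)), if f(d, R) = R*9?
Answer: -1/6299 ≈ -0.00015876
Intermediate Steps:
f(d, R) = 9*R
1/(-3500 + f(6, -311)) = 1/(-3500 + 9*(-311)) = 1/(-3500 - 2799) = 1/(-6299) = -1/6299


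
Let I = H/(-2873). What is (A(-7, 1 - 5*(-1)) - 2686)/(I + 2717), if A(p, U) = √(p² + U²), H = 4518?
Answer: -7716878/7801423 + 2873*√85/7801423 ≈ -0.98577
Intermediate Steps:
A(p, U) = √(U² + p²)
I = -4518/2873 (I = 4518/(-2873) = 4518*(-1/2873) = -4518/2873 ≈ -1.5726)
(A(-7, 1 - 5*(-1)) - 2686)/(I + 2717) = (√((1 - 5*(-1))² + (-7)²) - 2686)/(-4518/2873 + 2717) = (√((1 + 5)² + 49) - 2686)/(7801423/2873) = (√(6² + 49) - 2686)*(2873/7801423) = (√(36 + 49) - 2686)*(2873/7801423) = (√85 - 2686)*(2873/7801423) = (-2686 + √85)*(2873/7801423) = -7716878/7801423 + 2873*√85/7801423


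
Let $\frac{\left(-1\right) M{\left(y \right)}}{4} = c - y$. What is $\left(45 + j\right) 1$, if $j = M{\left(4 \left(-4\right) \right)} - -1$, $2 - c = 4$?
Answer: $-10$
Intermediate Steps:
$c = -2$ ($c = 2 - 4 = -2$)
$M{\left(y \right)} = 8 + 4 y$ ($M{\left(y \right)} = - 4 \left(-2 - y\right) = 8 + 4 y$)
$j = -55$ ($j = \left(8 + 4 \cdot 4 \left(-4\right)\right) - -1 = \left(8 + 4 \left(-16\right)\right) + 1 = \left(8 - 64\right) + 1 = -56 + 1 = -55$)
$\left(45 + j\right) 1 = \left(45 - 55\right) 1 = \left(-10\right) 1 = -10$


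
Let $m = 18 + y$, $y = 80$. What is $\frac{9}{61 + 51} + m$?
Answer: $\frac{10985}{112} \approx 98.08$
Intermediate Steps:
$m = 98$ ($m = 18 + 80 = 98$)
$\frac{9}{61 + 51} + m = \frac{9}{61 + 51} + 98 = \frac{9}{112} + 98 = \frac{10985}{112}$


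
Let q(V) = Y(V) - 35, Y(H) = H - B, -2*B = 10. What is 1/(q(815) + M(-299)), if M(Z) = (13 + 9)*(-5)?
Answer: 1/675 ≈ 0.0014815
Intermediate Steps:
B = -5 (B = -1/2*10 = -5)
Y(H) = 5 + H (Y(H) = H - 1*(-5) = H + 5 = 5 + H)
q(V) = -30 + V (q(V) = (5 + V) - 35 = -30 + V)
M(Z) = -110 (M(Z) = 22*(-5) = -110)
1/(q(815) + M(-299)) = 1/((-30 + 815) - 110) = 1/(785 - 110) = 1/675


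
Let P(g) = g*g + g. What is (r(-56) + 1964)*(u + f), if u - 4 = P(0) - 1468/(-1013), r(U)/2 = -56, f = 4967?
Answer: 9328692532/1013 ≈ 9.2090e+6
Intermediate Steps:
r(U) = -112 (r(U) = 2*(-56) = -112)
P(g) = g + g**2 (P(g) = g**2 + g = g + g**2)
u = 5520/1013 (u = 4 + (0*(1 + 0) - 1468/(-1013)) = 4 + (0*1 - 1468*(-1)/1013) = 4 + (0 - 1*(-1468/1013)) = 4 + (0 + 1468/1013) = 4 + 1468/1013 = 5520/1013 ≈ 5.4492)
(r(-56) + 1964)*(u + f) = (-112 + 1964)*(5520/1013 + 4967) = 1852*(5037091/1013) = 9328692532/1013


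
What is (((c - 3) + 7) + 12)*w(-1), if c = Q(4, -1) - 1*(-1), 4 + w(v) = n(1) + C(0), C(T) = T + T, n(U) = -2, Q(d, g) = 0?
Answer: -102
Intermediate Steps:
C(T) = 2*T
w(v) = -6 (w(v) = -4 + (-2 + 2*0) = -4 + (-2 + 0) = -4 - 2 = -6)
c = 1 (c = 0 - 1*(-1) = 0 + 1 = 1)
(((c - 3) + 7) + 12)*w(-1) = (((1 - 3) + 7) + 12)*(-6) = ((-2 + 7) + 12)*(-6) = (5 + 12)*(-6) = 17*(-6) = -102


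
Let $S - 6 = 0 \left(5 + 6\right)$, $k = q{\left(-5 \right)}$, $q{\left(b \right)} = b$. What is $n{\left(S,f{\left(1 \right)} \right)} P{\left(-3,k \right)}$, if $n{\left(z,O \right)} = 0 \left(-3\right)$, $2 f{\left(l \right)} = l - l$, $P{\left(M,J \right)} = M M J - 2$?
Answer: $0$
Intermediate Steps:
$k = -5$
$P{\left(M,J \right)} = -2 + J M^{2}$ ($P{\left(M,J \right)} = M^{2} J - 2 = J M^{2} - 2 = -2 + J M^{2}$)
$S = 6$ ($S = 6 + 0 \left(5 + 6\right) = 6 + 0 \cdot 11 = 6 + 0 = 6$)
$f{\left(l \right)} = 0$ ($f{\left(l \right)} = \frac{l - l}{2} = \frac{1}{2} \cdot 0 = 0$)
$n{\left(z,O \right)} = 0$
$n{\left(S,f{\left(1 \right)} \right)} P{\left(-3,k \right)} = 0 \left(-2 - 5 \left(-3\right)^{2}\right) = 0 \left(-2 - 45\right) = 0 \left(-47\right) = 0$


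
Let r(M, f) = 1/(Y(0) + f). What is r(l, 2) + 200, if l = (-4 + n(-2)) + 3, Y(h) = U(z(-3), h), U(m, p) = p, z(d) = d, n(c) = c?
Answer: 401/2 ≈ 200.50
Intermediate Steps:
Y(h) = h
l = -3 (l = (-4 - 2) + 3 = -6 + 3 = -3)
r(M, f) = 1/f (r(M, f) = 1/(0 + f) = 1/f)
r(l, 2) + 200 = 1/2 + 200 = 401/2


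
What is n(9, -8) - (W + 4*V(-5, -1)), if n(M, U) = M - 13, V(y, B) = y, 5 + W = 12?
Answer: 9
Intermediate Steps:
W = 7 (W = -5 + 12 = 7)
n(M, U) = -13 + M
n(9, -8) - (W + 4*V(-5, -1)) = (-13 + 9) - (7 + 4*(-5)) = -4 - (7 - 20) = -4 - 1*(-13) = -4 + 13 = 9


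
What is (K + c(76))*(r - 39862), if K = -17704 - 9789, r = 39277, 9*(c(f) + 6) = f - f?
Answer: 16086915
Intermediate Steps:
c(f) = -6 (c(f) = -6 + (f - f)/9 = -6 + (1/9)*0 = -6 + 0 = -6)
K = -27493
(K + c(76))*(r - 39862) = (-27493 - 6)*(39277 - 39862) = -27499*(-585) = 16086915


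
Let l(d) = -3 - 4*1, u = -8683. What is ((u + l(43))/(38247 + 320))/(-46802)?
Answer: 4345/902506367 ≈ 4.8144e-6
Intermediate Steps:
l(d) = -7 (l(d) = -3 - 4 = -7)
((u + l(43))/(38247 + 320))/(-46802) = ((-8683 - 7)/(38247 + 320))/(-46802) = -8690/38567*(-1/46802) = 4345/902506367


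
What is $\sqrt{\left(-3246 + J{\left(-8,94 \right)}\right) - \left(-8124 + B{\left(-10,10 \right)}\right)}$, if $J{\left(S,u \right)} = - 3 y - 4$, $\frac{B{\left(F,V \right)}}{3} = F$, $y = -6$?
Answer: $\sqrt{4922} \approx 70.157$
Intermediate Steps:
$B{\left(F,V \right)} = 3 F$
$J{\left(S,u \right)} = 14$ ($J{\left(S,u \right)} = \left(-3\right) \left(-6\right) - 4 = 18 - 4 = 14$)
$\sqrt{\left(-3246 + J{\left(-8,94 \right)}\right) - \left(-8124 + B{\left(-10,10 \right)}\right)} = \sqrt{\left(-3246 + 14\right) - \left(-8124 - 30\right)} = \sqrt{-3232 - -8154} = \sqrt{-3232 + \left(-133 + 8287\right)} = \sqrt{-3232 + 8154} = \sqrt{4922}$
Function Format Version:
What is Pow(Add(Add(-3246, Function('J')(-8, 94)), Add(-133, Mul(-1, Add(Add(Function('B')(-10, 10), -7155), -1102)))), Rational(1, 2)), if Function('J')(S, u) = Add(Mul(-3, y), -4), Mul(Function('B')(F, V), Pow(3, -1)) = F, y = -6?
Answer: Pow(4922, Rational(1, 2)) ≈ 70.157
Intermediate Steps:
Function('B')(F, V) = Mul(3, F)
Function('J')(S, u) = 14 (Function('J')(S, u) = Add(Mul(-3, -6), -4) = Add(18, -4) = 14)
Pow(Add(Add(-3246, Function('J')(-8, 94)), Add(-133, Mul(-1, Add(Add(Function('B')(-10, 10), -7155), -1102)))), Rational(1, 2)) = Pow(Add(Add(-3246, 14), Add(-133, Mul(-1, Add(Add(Mul(3, -10), -7155), -1102)))), Rational(1, 2)) = Pow(Add(-3232, Add(-133, Mul(-1, Add(Add(-30, -7155), -1102)))), Rational(1, 2)) = Pow(Add(-3232, Add(-133, Mul(-1, Add(-7185, -1102)))), Rational(1, 2)) = Pow(Add(-3232, Add(-133, Mul(-1, -8287))), Rational(1, 2)) = Pow(Add(-3232, Add(-133, 8287)), Rational(1, 2)) = Pow(Add(-3232, 8154), Rational(1, 2)) = Pow(4922, Rational(1, 2))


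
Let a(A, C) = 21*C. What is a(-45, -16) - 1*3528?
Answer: -3864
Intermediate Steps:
a(-45, -16) - 1*3528 = 21*(-16) - 1*3528 = -336 - 3528 = -3864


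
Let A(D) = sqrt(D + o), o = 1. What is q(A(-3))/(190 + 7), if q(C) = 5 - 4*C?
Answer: 5/197 - 4*I*sqrt(2)/197 ≈ 0.025381 - 0.028715*I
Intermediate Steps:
A(D) = sqrt(1 + D) (A(D) = sqrt(D + 1) = sqrt(1 + D))
q(A(-3))/(190 + 7) = (5 - 4*sqrt(1 - 3))/(190 + 7) = (5 - 4*I*sqrt(2))/197 = 5/197 - 4*I*sqrt(2)/197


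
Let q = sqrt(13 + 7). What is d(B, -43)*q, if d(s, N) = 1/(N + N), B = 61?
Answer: -sqrt(5)/43 ≈ -0.052002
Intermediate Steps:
q = 2*sqrt(5) (q = sqrt(20) = 2*sqrt(5) ≈ 4.4721)
d(s, N) = 1/(2*N)
d(B, -43)*q = ((1/2)/(-43))*(2*sqrt(5)) = ((1/2)*(-1/43))*(2*sqrt(5)) = -sqrt(5)/43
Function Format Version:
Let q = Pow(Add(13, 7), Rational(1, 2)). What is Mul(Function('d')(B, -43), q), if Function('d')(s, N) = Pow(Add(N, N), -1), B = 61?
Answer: Mul(Rational(-1, 43), Pow(5, Rational(1, 2))) ≈ -0.052002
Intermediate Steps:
q = Mul(2, Pow(5, Rational(1, 2))) (q = Pow(20, Rational(1, 2)) = Mul(2, Pow(5, Rational(1, 2))) ≈ 4.4721)
Function('d')(s, N) = Mul(Rational(1, 2), Pow(N, -1)) (Function('d')(s, N) = Pow(Mul(2, N), -1) = Mul(Rational(1, 2), Pow(N, -1)))
Mul(Function('d')(B, -43), q) = Mul(Mul(Rational(1, 2), Pow(-43, -1)), Mul(2, Pow(5, Rational(1, 2)))) = Mul(Mul(Rational(1, 2), Rational(-1, 43)), Mul(2, Pow(5, Rational(1, 2)))) = Mul(Rational(-1, 86), Mul(2, Pow(5, Rational(1, 2)))) = Mul(Rational(-1, 43), Pow(5, Rational(1, 2)))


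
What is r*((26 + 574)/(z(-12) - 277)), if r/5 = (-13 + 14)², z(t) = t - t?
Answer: -3000/277 ≈ -10.830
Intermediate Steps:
z(t) = 0
r = 5 (r = 5*(-13 + 14)² = 5*1² = 5*1 = 5)
r*((26 + 574)/(z(-12) - 277)) = 5*((26 + 574)/(0 - 277)) = 5*(600/(-277)) = 5*(600*(-1/277)) = 5*(-600/277) = -3000/277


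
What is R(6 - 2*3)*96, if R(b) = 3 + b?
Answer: 288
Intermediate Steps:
R(6 - 2*3)*96 = (3 + (6 - 2*3))*96 = (3 + (6 - 6))*96 = (3 + 0)*96 = 3*96 = 288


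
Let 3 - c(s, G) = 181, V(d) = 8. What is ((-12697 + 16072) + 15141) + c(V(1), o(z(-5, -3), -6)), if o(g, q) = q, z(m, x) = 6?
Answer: 18338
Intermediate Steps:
c(s, G) = -178 (c(s, G) = 3 - 1*181 = 3 - 181 = -178)
((-12697 + 16072) + 15141) + c(V(1), o(z(-5, -3), -6)) = ((-12697 + 16072) + 15141) - 178 = (3375 + 15141) - 178 = 18516 - 178 = 18338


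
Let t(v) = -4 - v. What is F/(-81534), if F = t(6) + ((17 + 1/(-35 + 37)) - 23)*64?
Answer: 181/40767 ≈ 0.0044399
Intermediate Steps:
F = -362 (F = (-4 - 1*6) + ((17 + 1/(-35 + 37)) - 23)*64 = (-4 - 6) + ((17 + 1/2) - 23)*64 = -10 + ((17 + ½) - 23)*64 = -10 + (35/2 - 23)*64 = -10 - 11/2*64 = -10 - 352 = -362)
F/(-81534) = -362/(-81534) = -362*(-1/81534) = 181/40767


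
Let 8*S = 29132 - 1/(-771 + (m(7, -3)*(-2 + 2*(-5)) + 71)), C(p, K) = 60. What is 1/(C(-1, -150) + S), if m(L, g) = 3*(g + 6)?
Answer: 6464/23926497 ≈ 0.00027016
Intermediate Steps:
m(L, g) = 18 + 3*g (m(L, g) = 3*(6 + g) = 18 + 3*g)
S = 23538657/6464 (S = (29132 - 1/(-771 + ((18 + 3*(-3))*(-2 + 2*(-5)) + 71)))/8 = (29132 - 1/(-771 + ((18 - 9)*(-2 - 10) + 71)))/8 = (29132 - 1/(-771 + (9*(-12) + 71)))/8 = (29132 - 1/(-771 + (-108 + 71)))/8 = (29132 - 1/(-771 - 37))/8 = (29132 - 1/(-808))/8 = (29132 - 1*(-1/808))/8 = (29132 + 1/808)/8 = (1/8)*(23538657/808) = 23538657/6464 ≈ 3641.5)
1/(C(-1, -150) + S) = 1/(60 + 23538657/6464) = 1/(23926497/6464) = 6464/23926497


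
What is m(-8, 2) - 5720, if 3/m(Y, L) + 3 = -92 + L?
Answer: -177321/31 ≈ -5720.0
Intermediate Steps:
m(Y, L) = 3/(-95 + L) (m(Y, L) = 3/(-3 + (-92 + L)) = 3/(-95 + L))
m(-8, 2) - 5720 = 3/(-95 + 2) - 5720 = 3/(-93) - 5720 = 3*(-1/93) - 5720 = -1/31 - 5720 = -177321/31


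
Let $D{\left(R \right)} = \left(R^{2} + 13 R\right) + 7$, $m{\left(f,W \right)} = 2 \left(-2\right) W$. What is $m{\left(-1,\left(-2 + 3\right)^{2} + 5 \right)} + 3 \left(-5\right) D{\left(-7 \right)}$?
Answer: $501$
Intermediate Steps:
$m{\left(f,W \right)} = - 4 W$
$D{\left(R \right)} = 7 + R^{2} + 13 R$
$m{\left(-1,\left(-2 + 3\right)^{2} + 5 \right)} + 3 \left(-5\right) D{\left(-7 \right)} = - 4 \left(\left(-2 + 3\right)^{2} + 5\right) + 3 \left(-5\right) \left(7 + \left(-7\right)^{2} + 13 \left(-7\right)\right) = - 4 \left(1^{2} + 5\right) - 15 \left(7 + 49 - 91\right) = - 4 \left(1 + 5\right) - -525 = \left(-4\right) 6 + 525 = -24 + 525 = 501$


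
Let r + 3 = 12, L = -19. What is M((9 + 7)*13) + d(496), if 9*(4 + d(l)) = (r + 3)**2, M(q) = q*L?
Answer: -3940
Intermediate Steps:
r = 9 (r = -3 + 12 = 9)
M(q) = -19*q (M(q) = q*(-19) = -19*q)
d(l) = 12 (d(l) = -4 + (9 + 3)**2/9 = -4 + (1/9)*12**2 = -4 + (1/9)*144 = -4 + 16 = 12)
M((9 + 7)*13) + d(496) = -19*(9 + 7)*13 + 12 = -304*13 + 12 = -19*208 + 12 = -3952 + 12 = -3940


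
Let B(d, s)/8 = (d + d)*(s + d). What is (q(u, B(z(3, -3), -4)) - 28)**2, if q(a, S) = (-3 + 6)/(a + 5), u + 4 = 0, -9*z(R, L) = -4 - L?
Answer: 625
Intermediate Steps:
z(R, L) = 4/9 + L/9 (z(R, L) = -(-4 - L)/9 = 4/9 + L/9)
u = -4 (u = -4 + 0 = -4)
B(d, s) = 16*d*(d + s) (B(d, s) = 8*((d + d)*(s + d)) = 8*((2*d)*(d + s)) = 8*(2*d*(d + s)) = 16*d*(d + s))
q(a, S) = 3/(5 + a)
(q(u, B(z(3, -3), -4)) - 28)**2 = (3/(5 - 4) - 28)**2 = (3/1 - 28)**2 = (3*1 - 28)**2 = (3 - 28)**2 = (-25)**2 = 625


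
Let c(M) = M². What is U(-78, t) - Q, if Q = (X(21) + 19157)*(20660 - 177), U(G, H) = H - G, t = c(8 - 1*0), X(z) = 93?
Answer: -394297608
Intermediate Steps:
t = 64 (t = (8 - 1*0)² = (8 + 0)² = 8² = 64)
Q = 394297750 (Q = (93 + 19157)*(20660 - 177) = 19250*20483 = 394297750)
U(-78, t) - Q = (64 - 1*(-78)) - 1*394297750 = (64 + 78) - 394297750 = 142 - 394297750 = -394297608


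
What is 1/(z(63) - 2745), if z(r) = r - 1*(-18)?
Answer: -1/2664 ≈ -0.00037538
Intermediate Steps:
z(r) = 18 + r (z(r) = r + 18 = 18 + r)
1/(z(63) - 2745) = 1/((18 + 63) - 2745) = 1/(81 - 2745) = 1/(-2664) = -1/2664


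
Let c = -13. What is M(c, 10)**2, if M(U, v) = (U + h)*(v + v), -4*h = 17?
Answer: 119025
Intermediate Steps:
h = -17/4 (h = -1/4*17 = -17/4 ≈ -4.2500)
M(U, v) = 2*v*(-17/4 + U) (M(U, v) = (U - 17/4)*(v + v) = (-17/4 + U)*(2*v) = 2*v*(-17/4 + U))
M(c, 10)**2 = ((1/2)*10*(-17 + 4*(-13)))**2 = ((1/2)*10*(-17 - 52))**2 = ((1/2)*10*(-69))**2 = (-345)**2 = 119025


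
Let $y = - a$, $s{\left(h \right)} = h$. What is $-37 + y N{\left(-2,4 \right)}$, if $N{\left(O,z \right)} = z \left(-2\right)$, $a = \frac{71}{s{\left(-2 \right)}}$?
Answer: $-321$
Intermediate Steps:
$a = - \frac{71}{2}$ ($a = \frac{71}{-2} = 71 \left(- \frac{1}{2}\right) = - \frac{71}{2} \approx -35.5$)
$N{\left(O,z \right)} = - 2 z$
$y = \frac{71}{2}$ ($y = \left(-1\right) \left(- \frac{71}{2}\right) = \frac{71}{2} \approx 35.5$)
$-37 + y N{\left(-2,4 \right)} = -37 + \frac{71 \left(\left(-2\right) 4\right)}{2} = -37 + \frac{71}{2} \left(-8\right) = -37 - 284 = -321$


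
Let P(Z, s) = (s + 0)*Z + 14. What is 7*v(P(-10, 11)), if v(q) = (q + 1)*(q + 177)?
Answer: -53865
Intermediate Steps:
P(Z, s) = 14 + Z*s (P(Z, s) = s*Z + 14 = Z*s + 14 = 14 + Z*s)
v(q) = (1 + q)*(177 + q)
7*v(P(-10, 11)) = 7*(177 + (14 - 10*11)**2 + 178*(14 - 10*11)) = 7*(177 + (14 - 110)**2 + 178*(14 - 110)) = 7*(177 + (-96)**2 + 178*(-96)) = 7*(177 + 9216 - 17088) = 7*(-7695) = -53865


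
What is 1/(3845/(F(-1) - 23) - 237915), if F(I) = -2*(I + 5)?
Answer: -31/7379210 ≈ -4.2010e-6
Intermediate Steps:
F(I) = -10 - 2*I (F(I) = -2*(5 + I) = -10 - 2*I)
1/(3845/(F(-1) - 23) - 237915) = 1/(3845/((-10 - 2*(-1)) - 23) - 237915) = 1/(3845/((-10 + 2) - 23) - 237915) = 1/(3845/(-8 - 23) - 237915) = 1/(3845/(-31) - 237915) = 1/(3845*(-1/31) - 237915) = 1/(-3845/31 - 237915) = 1/(-7379210/31) = -31/7379210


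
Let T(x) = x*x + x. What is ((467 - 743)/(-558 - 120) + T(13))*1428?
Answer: 29433936/113 ≈ 2.6048e+5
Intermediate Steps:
T(x) = x + x² (T(x) = x² + x = x + x²)
((467 - 743)/(-558 - 120) + T(13))*1428 = ((467 - 743)/(-558 - 120) + 13*(1 + 13))*1428 = (-276/(-678) + 13*14)*1428 = (-276*(-1/678) + 182)*1428 = (46/113 + 182)*1428 = (20612/113)*1428 = 29433936/113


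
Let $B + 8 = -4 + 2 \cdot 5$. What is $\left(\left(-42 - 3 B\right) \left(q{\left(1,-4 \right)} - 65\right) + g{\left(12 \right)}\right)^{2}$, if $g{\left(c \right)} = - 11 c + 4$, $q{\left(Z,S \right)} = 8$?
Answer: $3701776$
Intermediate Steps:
$g{\left(c \right)} = 4 - 11 c$
$B = -2$ ($B = -8 + \left(-4 + 2 \cdot 5\right) = -8 + \left(-4 + 10\right) = -8 + 6 = -2$)
$\left(\left(-42 - 3 B\right) \left(q{\left(1,-4 \right)} - 65\right) + g{\left(12 \right)}\right)^{2} = \left(\left(-42 - -6\right) \left(8 - 65\right) + \left(4 - 132\right)\right)^{2} = \left(\left(-42 + 6\right) \left(-57\right) + \left(4 - 132\right)\right)^{2} = \left(\left(-36\right) \left(-57\right) - 128\right)^{2} = \left(2052 - 128\right)^{2} = 1924^{2} = 3701776$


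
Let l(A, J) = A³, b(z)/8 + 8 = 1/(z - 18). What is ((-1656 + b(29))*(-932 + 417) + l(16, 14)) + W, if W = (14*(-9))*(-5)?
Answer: 9791666/11 ≈ 8.9015e+5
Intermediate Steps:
b(z) = -64 + 8/(-18 + z) (b(z) = -64 + 8/(z - 18) = -64 + 8/(-18 + z))
W = 630 (W = -126*(-5) = 630)
((-1656 + b(29))*(-932 + 417) + l(16, 14)) + W = ((-1656 + 8*(145 - 8*29)/(-18 + 29))*(-932 + 417) + 16³) + 630 = ((-1656 + 8*(145 - 232)/11)*(-515) + 4096) + 630 = ((-1656 + 8*(1/11)*(-87))*(-515) + 4096) + 630 = ((-1656 - 696/11)*(-515) + 4096) + 630 = (-18912/11*(-515) + 4096) + 630 = (9739680/11 + 4096) + 630 = 9784736/11 + 630 = 9791666/11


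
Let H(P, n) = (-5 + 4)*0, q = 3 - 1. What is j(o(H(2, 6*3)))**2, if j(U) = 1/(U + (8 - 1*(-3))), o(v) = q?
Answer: 1/169 ≈ 0.0059172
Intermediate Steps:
q = 2
H(P, n) = 0 (H(P, n) = -1*0 = 0)
o(v) = 2
j(U) = 1/(11 + U) (j(U) = 1/(U + (8 + 3)) = 1/(U + 11) = 1/(11 + U))
j(o(H(2, 6*3)))**2 = (1/(11 + 2))**2 = (1/13)**2 = 1/169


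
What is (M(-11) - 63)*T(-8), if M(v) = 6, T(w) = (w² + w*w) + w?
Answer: -6840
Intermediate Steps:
T(w) = w + 2*w² (T(w) = (w² + w²) + w = 2*w² + w = w + 2*w²)
(M(-11) - 63)*T(-8) = (6 - 63)*(-8*(1 + 2*(-8))) = -(-456)*(1 - 16) = -(-456)*(-15) = -57*120 = -6840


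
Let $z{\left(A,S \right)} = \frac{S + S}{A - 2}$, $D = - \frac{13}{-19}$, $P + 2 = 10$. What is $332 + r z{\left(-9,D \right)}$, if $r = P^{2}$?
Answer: $\frac{67724}{209} \approx 324.04$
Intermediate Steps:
$P = 8$ ($P = -2 + 10 = 8$)
$D = \frac{13}{19}$ ($D = \left(-13\right) \left(- \frac{1}{19}\right) = \frac{13}{19} \approx 0.68421$)
$r = 64$ ($r = 8^{2} = 64$)
$z{\left(A,S \right)} = \frac{2 S}{-2 + A}$
$332 + r z{\left(-9,D \right)} = 332 + 64 \cdot 2 \cdot \frac{13}{19} \frac{1}{-2 - 9} = 332 + 64 \cdot 2 \cdot \frac{13}{19} \frac{1}{-11} = 332 + 64 \cdot 2 \cdot \frac{13}{19} \left(- \frac{1}{11}\right) = 332 + 64 \left(- \frac{26}{209}\right) = 332 - \frac{1664}{209} = \frac{67724}{209}$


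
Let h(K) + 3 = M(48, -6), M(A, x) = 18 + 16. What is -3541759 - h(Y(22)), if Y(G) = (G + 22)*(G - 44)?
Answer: -3541790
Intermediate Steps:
M(A, x) = 34
Y(G) = (-44 + G)*(22 + G) (Y(G) = (22 + G)*(-44 + G) = (-44 + G)*(22 + G))
h(K) = 31 (h(K) = -3 + 34 = 31)
-3541759 - h(Y(22)) = -3541759 - 1*31 = -3541759 - 31 = -3541790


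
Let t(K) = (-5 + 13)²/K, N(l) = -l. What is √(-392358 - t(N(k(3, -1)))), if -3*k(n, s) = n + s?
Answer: 3*I*√43606 ≈ 626.46*I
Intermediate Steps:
k(n, s) = -n/3 - s/3 (k(n, s) = -(n + s)/3 = -n/3 - s/3)
t(K) = 64/K (t(K) = 8²/K = 64/K)
√(-392358 - t(N(k(3, -1)))) = √(-392358 - 64/((-(-⅓*3 - ⅓*(-1))))) = √(-392358 - 64/((-(-1 + ⅓)))) = √(-392358 - 64/((-1*(-⅔)))) = √(-392358 - 64/⅔) = √(-392358 - 64*3/2) = √(-392358 - 1*96) = √(-392358 - 96) = √(-392454) = 3*I*√43606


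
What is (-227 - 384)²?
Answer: 373321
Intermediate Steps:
(-227 - 384)² = (-611)² = 373321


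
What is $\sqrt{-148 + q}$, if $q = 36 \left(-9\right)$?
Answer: $2 i \sqrt{118} \approx 21.726 i$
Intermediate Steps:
$q = -324$
$\sqrt{-148 + q} = \sqrt{-148 - 324} = \sqrt{-472} = 2 i \sqrt{118}$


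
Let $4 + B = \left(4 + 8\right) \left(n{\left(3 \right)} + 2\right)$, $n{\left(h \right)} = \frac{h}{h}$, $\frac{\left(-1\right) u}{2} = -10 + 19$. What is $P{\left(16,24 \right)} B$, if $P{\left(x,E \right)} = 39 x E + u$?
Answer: $478656$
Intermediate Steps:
$u = -18$ ($u = - 2 \left(-10 + 19\right) = \left(-2\right) 9 = -18$)
$n{\left(h \right)} = 1$
$B = 32$ ($B = -4 + \left(4 + 8\right) \left(1 + 2\right) = -4 + 12 \cdot 3 = -4 + 36 = 32$)
$P{\left(x,E \right)} = -18 + 39 E x$ ($P{\left(x,E \right)} = 39 x E - 18 = 39 E x - 18 = -18 + 39 E x$)
$P{\left(16,24 \right)} B = \left(-18 + 39 \cdot 24 \cdot 16\right) 32 = \left(-18 + 14976\right) 32 = 14958 \cdot 32 = 478656$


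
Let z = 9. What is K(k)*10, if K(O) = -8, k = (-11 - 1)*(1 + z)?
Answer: -80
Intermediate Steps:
k = -120 (k = (-11 - 1)*(1 + 9) = -12*10 = -120)
K(k)*10 = -8*10 = -80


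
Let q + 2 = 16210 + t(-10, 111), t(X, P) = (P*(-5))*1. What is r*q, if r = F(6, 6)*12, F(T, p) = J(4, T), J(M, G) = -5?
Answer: -939180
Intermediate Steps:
F(T, p) = -5
t(X, P) = -5*P (t(X, P) = -5*P*1 = -5*P)
r = -60 (r = -5*12 = -60)
q = 15653 (q = -2 + (16210 - 5*111) = -2 + (16210 - 555) = -2 + 15655 = 15653)
r*q = -60*15653 = -939180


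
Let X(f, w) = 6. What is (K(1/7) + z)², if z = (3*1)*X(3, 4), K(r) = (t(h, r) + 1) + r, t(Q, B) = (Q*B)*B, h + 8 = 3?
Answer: 870489/2401 ≈ 362.55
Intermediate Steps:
h = -5 (h = -8 + 3 = -5)
t(Q, B) = Q*B² (t(Q, B) = (B*Q)*B = Q*B²)
K(r) = 1 + r - 5*r² (K(r) = (-5*r² + 1) + r = (1 - 5*r²) + r = 1 + r - 5*r²)
z = 18 (z = (3*1)*6 = 3*6 = 18)
(K(1/7) + z)² = ((1 + 1/7 - 5*(1/7)²) + 18)² = ((1 + ⅐ - 5*(⅐)²) + 18)² = ((1 + ⅐ - 5*1/49) + 18)² = ((1 + ⅐ - 5/49) + 18)² = (51/49 + 18)² = (933/49)² = 870489/2401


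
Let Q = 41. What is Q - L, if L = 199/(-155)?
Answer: 6554/155 ≈ 42.284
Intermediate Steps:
L = -199/155 (L = 199*(-1/155) = -199/155 ≈ -1.2839)
Q - L = 41 - 1*(-199/155) = 41 + 199/155 = 6554/155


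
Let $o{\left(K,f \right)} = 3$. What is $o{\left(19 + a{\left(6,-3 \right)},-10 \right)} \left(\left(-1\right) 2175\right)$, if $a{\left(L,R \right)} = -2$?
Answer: $-6525$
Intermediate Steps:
$o{\left(19 + a{\left(6,-3 \right)},-10 \right)} \left(\left(-1\right) 2175\right) = 3 \left(\left(-1\right) 2175\right) = 3 \left(-2175\right) = -6525$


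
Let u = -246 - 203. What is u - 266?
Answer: -715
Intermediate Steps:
u = -449
u - 266 = -449 - 266 = -715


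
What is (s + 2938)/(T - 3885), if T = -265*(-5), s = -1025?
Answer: -1913/2560 ≈ -0.74727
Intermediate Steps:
T = 1325
(s + 2938)/(T - 3885) = (-1025 + 2938)/(1325 - 3885) = 1913/(-2560) = 1913*(-1/2560) = -1913/2560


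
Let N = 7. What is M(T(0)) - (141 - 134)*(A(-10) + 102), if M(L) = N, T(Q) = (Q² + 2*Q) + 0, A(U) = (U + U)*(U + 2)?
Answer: -1827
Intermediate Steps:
A(U) = 2*U*(2 + U) (A(U) = (2*U)*(2 + U) = 2*U*(2 + U))
T(Q) = Q² + 2*Q
M(L) = 7
M(T(0)) - (141 - 134)*(A(-10) + 102) = 7 - (141 - 134)*(2*(-10)*(2 - 10) + 102) = 7 - 7*(2*(-10)*(-8) + 102) = 7 - 7*(160 + 102) = 7 - 7*262 = 7 - 1*1834 = 7 - 1834 = -1827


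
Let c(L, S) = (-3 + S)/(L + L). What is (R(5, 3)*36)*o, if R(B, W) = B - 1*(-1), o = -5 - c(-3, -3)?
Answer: -1296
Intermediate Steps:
c(L, S) = (-3 + S)/(2*L) (c(L, S) = (-3 + S)/((2*L)) = (-3 + S)*(1/(2*L)) = (-3 + S)/(2*L))
o = -6 (o = -5 - (-3 - 3)/(2*(-3)) = -5 - (-1)*(-6)/(2*3) = -5 - 1*1 = -5 - 1 = -6)
R(B, W) = 1 + B (R(B, W) = B + 1 = 1 + B)
(R(5, 3)*36)*o = ((1 + 5)*36)*(-6) = (6*36)*(-6) = 216*(-6) = -1296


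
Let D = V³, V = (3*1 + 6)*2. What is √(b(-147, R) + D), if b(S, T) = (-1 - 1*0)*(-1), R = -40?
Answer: √5833 ≈ 76.374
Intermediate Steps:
V = 18 (V = (3 + 6)*2 = 9*2 = 18)
D = 5832 (D = 18³ = 5832)
b(S, T) = 1 (b(S, T) = (-1 + 0)*(-1) = -1*(-1) = 1)
√(b(-147, R) + D) = √(1 + 5832) = √5833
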